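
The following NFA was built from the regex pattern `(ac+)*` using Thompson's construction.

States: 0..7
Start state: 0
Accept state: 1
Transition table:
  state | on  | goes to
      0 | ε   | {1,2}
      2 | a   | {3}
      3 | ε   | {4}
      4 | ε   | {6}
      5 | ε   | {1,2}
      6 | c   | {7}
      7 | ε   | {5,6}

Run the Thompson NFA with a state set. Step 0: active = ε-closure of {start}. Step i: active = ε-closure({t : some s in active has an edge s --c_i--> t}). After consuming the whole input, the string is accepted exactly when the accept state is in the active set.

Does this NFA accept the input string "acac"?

S₀ = ε-closure({0}) = {0,1,2}
'a' @ 1: {3,4,6}
'c' @ 2: {1,2,5,6,7}  [accepting]
'a' @ 3: {3,4,6}
'c' @ 4: {1,2,5,6,7}  [accepting]
after full input: {1,2,5,6,7}  (accept=1 in)

Answer: ACCEPT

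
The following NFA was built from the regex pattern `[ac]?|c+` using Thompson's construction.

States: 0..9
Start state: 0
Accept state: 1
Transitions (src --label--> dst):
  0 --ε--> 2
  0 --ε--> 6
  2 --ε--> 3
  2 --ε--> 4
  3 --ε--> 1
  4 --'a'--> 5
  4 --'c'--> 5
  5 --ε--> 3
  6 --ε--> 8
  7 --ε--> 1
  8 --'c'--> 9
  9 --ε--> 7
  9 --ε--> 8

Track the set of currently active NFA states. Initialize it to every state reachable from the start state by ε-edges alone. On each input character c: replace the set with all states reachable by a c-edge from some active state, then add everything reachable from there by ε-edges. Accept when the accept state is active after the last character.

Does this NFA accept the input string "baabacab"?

S₀ = ε-closure({0}) = {0,1,2,3,4,6,8}
'b' @ 1: {}  — state set empty
rest 'aabacab' ignored (set empty)
end set {} — state 1 not in

Answer: REJECT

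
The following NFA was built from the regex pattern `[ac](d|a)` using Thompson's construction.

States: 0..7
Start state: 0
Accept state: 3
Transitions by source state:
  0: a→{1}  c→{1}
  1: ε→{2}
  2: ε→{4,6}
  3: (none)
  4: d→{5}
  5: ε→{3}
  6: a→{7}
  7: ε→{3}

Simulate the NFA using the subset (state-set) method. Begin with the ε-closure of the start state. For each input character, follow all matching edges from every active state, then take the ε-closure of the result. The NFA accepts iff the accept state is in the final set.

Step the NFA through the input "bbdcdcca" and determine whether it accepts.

initial (ε-close {0}): {0}
'b' @ 1: {}  — state set empty
rest 'bdcdcca' ignored (set empty)
after full input: {}  (accept=3 not in)

Answer: REJECT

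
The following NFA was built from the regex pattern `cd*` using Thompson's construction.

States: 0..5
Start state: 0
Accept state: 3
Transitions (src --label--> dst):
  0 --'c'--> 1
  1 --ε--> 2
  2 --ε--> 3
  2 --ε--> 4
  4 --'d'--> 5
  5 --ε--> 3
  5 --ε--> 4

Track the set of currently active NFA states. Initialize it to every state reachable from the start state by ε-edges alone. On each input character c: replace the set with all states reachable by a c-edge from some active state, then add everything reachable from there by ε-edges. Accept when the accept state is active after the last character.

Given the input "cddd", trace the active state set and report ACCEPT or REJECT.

Answer: ACCEPT

Steps:
start: ε-closure({0}) = {0}
'c' @ 1: {1,2,3,4}  ✓accept
'd' @ 2: {3,4,5}  ✓accept
'd' @ 3: {3,4,5}  ✓accept
'd' @ 4: {3,4,5}  ✓accept
after full input: {3,4,5}  (accept=3 in)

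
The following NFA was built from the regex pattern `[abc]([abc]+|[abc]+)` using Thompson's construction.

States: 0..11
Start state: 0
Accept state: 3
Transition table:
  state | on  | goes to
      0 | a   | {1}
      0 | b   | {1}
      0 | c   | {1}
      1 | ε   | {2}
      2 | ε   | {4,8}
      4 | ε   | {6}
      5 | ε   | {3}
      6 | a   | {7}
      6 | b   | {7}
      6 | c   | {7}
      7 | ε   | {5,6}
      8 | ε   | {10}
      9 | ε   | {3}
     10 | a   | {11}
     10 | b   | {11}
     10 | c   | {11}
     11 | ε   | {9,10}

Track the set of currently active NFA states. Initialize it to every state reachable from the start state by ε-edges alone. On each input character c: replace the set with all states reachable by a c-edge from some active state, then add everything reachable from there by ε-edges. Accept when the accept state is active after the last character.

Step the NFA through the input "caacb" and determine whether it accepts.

Answer: ACCEPT

Derivation:
initial (ε-close {0}): {0}
'c' @ 1: {1,2,4,6,8,10}
'a' @ 2: {3,5,6,7,9,10,11}  [accepting]
'a' @ 3: {3,5,6,7,9,10,11}  [accepting]
'c' @ 4: {3,5,6,7,9,10,11}  [accepting]
'b' @ 5: {3,5,6,7,9,10,11}  [accepting]
final: {3,5,6,7,9,10,11}; accept 3 in set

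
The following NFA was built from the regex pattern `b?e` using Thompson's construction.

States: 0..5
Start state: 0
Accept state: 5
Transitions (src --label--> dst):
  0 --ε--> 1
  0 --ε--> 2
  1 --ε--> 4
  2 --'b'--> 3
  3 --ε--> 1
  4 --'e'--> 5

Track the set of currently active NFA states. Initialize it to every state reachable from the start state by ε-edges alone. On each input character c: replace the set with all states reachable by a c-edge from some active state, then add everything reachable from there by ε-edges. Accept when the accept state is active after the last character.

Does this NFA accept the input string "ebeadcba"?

S₀ = ε-closure({0}) = {0,1,2,4}
'e' @ 1: {5}  (accept∈set)
'b' @ 2: {}  — state set empty
rest 'eadcba' ignored (set empty)
after full input: {}  (accept=5 not in)

Answer: REJECT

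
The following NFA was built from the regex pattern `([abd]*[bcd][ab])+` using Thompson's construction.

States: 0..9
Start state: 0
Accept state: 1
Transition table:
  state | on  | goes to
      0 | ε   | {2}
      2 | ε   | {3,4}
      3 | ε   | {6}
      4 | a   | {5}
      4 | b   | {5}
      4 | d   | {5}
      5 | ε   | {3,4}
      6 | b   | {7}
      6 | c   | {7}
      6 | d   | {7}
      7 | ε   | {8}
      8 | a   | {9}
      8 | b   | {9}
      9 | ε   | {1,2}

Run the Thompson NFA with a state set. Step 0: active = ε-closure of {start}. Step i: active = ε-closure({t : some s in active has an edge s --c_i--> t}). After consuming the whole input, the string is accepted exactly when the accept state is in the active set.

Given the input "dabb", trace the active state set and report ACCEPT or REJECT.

initial (ε-close {0}): {0,2,3,4,6}
'd' @ 1: {3,4,5,6,7,8}
'a' @ 2: {1,2,3,4,5,6,9}  ✓accept
'b' @ 3: {3,4,5,6,7,8}
'b' @ 4: {1,2,3,4,5,6,7,8,9}  ✓accept
after full input: {1,2,3,4,5,6,7,8,9}  (accept=1 in)

Answer: ACCEPT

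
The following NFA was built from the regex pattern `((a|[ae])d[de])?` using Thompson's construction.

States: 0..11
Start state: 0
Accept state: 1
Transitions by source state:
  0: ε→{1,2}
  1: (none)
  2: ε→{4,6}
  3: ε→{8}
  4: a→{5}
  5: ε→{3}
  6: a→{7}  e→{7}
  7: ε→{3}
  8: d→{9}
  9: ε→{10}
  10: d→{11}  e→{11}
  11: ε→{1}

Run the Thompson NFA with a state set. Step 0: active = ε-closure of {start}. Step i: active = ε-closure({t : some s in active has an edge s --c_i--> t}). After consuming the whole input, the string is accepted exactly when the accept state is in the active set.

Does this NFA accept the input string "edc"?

Answer: REJECT

Trace:
initial (ε-close {0}): {0,1,2,4,6}
'e' @ 1: {3,7,8}
'd' @ 2: {9,10}
'c' @ 3: {}  — dead — no transitions
end set {} — state 1 not in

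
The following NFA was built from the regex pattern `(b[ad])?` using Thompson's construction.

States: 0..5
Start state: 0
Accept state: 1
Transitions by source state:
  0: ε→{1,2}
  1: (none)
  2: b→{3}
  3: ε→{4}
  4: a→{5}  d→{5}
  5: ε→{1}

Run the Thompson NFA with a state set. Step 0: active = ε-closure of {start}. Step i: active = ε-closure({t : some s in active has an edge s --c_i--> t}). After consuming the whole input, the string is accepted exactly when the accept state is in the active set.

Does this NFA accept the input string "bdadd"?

Answer: REJECT

Steps:
initial (ε-close {0}): {0,1,2}
'b' @ 1: {3,4}
'd' @ 2: {1,5}  ✓accept
'a' @ 3: {}  — dead — no transitions
rest 'dd' ignored (set empty)
final: {}; accept 1 not in set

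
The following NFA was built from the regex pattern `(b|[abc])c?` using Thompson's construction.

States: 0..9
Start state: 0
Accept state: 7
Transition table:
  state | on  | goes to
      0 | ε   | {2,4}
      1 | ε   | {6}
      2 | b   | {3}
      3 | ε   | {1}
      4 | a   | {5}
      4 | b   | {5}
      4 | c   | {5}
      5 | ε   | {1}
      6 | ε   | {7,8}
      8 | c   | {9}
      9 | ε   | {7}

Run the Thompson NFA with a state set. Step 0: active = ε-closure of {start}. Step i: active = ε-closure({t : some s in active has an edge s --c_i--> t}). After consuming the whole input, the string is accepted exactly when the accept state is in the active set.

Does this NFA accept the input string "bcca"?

Answer: REJECT

Steps:
S₀ = ε-closure({0}) = {0,2,4}
'b' @ 1: {1,3,5,6,7,8}  ✓accept
'c' @ 2: {7,9}  ✓accept
'c' @ 3: {}  — state set empty
rest 'a' ignored (set empty)
final: {}; accept 7 not in set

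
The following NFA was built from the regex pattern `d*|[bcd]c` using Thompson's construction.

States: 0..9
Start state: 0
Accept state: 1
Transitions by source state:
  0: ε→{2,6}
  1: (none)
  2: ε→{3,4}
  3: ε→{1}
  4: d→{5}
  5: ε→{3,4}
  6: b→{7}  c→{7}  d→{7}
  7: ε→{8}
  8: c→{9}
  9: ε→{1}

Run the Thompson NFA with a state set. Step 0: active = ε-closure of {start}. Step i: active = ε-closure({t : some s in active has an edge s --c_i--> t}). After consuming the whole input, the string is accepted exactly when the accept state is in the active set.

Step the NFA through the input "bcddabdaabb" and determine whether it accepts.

Answer: REJECT

Steps:
start: ε-closure({0}) = {0,1,2,3,4,6}
'b' @ 1: {7,8}
'c' @ 2: {1,9}  (accept∈set)
'd' @ 3: {}  — state set empty
rest 'dabdaabb' ignored (set empty)
final: {}; accept 1 not in set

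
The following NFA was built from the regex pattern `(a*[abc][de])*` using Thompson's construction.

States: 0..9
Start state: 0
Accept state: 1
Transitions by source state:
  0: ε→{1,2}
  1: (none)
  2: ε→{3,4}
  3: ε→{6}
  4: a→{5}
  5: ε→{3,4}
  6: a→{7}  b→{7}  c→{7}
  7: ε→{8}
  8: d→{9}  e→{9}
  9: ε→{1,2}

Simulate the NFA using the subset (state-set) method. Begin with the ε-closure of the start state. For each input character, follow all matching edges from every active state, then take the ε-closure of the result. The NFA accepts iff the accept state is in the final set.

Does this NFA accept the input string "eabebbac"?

start: ε-closure({0}) = {0,1,2,3,4,6}
'e' @ 1: {}  — state set empty
rest 'abebbac' ignored (set empty)
end set {} — state 1 not in

Answer: REJECT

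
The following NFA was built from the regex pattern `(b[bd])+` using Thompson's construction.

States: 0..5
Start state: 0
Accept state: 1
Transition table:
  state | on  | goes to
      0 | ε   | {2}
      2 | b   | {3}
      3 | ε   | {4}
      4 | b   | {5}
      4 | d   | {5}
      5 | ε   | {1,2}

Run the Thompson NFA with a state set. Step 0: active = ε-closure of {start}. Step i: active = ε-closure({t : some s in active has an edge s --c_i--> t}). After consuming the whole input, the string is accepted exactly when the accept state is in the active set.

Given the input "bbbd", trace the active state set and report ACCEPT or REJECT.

start: ε-closure({0}) = {0,2}
'b' @ 1: {3,4}
'b' @ 2: {1,2,5}  (accept∈set)
'b' @ 3: {3,4}
'd' @ 4: {1,2,5}  (accept∈set)
final: {1,2,5}; accept 1 in set

Answer: ACCEPT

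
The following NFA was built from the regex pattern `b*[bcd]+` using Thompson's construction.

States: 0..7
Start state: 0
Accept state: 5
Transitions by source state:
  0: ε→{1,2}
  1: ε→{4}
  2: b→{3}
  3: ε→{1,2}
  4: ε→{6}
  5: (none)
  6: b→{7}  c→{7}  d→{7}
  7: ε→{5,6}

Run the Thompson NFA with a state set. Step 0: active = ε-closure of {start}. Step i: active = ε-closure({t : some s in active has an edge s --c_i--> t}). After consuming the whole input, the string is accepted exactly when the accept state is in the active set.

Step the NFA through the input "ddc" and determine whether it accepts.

initial (ε-close {0}): {0,1,2,4,6}
'd' @ 1: {5,6,7}  (accept∈set)
'd' @ 2: {5,6,7}  (accept∈set)
'c' @ 3: {5,6,7}  (accept∈set)
end set {5,6,7} — state 5 in

Answer: ACCEPT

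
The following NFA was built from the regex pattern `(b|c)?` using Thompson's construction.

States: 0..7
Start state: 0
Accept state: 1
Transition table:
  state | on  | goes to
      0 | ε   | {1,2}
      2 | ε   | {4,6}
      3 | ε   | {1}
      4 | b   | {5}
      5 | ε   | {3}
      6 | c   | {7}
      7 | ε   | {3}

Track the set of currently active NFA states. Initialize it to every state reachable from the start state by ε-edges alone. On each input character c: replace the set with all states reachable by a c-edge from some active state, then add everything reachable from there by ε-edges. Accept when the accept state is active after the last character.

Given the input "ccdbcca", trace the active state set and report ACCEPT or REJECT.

initial (ε-close {0}): {0,1,2,4,6}
'c' @ 1: {1,3,7}  ✓accept
'c' @ 2: {}  — state set empty
rest 'dbcca' ignored (set empty)
end set {} — state 1 not in

Answer: REJECT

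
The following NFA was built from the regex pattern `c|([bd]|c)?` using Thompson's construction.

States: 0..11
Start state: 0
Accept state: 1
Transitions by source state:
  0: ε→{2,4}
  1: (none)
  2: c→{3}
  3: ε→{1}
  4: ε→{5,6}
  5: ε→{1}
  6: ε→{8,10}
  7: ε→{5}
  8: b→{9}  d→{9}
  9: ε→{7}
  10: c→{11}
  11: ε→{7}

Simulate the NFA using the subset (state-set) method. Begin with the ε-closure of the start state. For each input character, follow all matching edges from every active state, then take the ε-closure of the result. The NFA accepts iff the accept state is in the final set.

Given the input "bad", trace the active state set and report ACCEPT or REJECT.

Answer: REJECT

Derivation:
start: ε-closure({0}) = {0,1,2,4,5,6,8,10}
'b' @ 1: {1,5,7,9}  ✓accept
'a' @ 2: {}  — state set empty
rest 'd' ignored (set empty)
after full input: {}  (accept=1 not in)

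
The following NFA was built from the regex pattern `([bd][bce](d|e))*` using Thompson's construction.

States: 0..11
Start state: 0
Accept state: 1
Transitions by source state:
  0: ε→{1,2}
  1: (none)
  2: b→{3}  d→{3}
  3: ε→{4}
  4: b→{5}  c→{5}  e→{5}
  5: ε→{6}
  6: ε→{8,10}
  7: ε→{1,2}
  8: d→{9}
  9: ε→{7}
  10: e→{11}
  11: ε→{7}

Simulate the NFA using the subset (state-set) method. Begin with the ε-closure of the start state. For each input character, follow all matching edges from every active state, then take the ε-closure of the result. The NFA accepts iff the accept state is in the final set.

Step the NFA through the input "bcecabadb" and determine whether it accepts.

Answer: REJECT

Steps:
S₀ = ε-closure({0}) = {0,1,2}
'b' @ 1: {3,4}
'c' @ 2: {5,6,8,10}
'e' @ 3: {1,2,7,11}  ✓accept
'c' @ 4: {}  — dead — no transitions
rest 'abadb' ignored (set empty)
final: {}; accept 1 not in set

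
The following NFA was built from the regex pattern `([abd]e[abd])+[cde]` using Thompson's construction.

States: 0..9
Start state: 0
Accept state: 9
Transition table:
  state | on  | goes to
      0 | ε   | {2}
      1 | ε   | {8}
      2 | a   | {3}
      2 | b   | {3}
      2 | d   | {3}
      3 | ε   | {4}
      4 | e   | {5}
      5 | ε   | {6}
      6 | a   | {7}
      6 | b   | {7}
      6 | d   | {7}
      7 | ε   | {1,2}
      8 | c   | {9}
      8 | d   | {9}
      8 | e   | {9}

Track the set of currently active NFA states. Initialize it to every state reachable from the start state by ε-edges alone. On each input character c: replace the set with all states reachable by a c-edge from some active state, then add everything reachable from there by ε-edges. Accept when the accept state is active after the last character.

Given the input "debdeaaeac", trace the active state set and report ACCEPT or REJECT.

start: ε-closure({0}) = {0,2}
'd' @ 1: {3,4}
'e' @ 2: {5,6}
'b' @ 3: {1,2,7,8}
'd' @ 4: {3,4,9}  ✓accept
'e' @ 5: {5,6}
'a' @ 6: {1,2,7,8}
'a' @ 7: {3,4}
'e' @ 8: {5,6}
'a' @ 9: {1,2,7,8}
'c' @ 10: {9}  ✓accept
after full input: {9}  (accept=9 in)

Answer: ACCEPT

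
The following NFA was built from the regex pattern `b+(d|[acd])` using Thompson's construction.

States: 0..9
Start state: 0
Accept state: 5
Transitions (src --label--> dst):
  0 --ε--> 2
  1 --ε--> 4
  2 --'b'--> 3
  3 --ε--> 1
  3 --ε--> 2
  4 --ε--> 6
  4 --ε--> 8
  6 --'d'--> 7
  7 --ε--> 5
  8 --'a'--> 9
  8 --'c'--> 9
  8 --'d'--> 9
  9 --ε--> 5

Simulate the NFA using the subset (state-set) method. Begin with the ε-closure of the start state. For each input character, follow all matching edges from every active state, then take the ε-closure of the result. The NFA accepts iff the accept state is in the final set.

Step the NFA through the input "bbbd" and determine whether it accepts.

Answer: ACCEPT

Steps:
initial (ε-close {0}): {0,2}
'b' @ 1: {1,2,3,4,6,8}
'b' @ 2: {1,2,3,4,6,8}
'b' @ 3: {1,2,3,4,6,8}
'd' @ 4: {5,7,9}  (accept∈set)
end set {5,7,9} — state 5 in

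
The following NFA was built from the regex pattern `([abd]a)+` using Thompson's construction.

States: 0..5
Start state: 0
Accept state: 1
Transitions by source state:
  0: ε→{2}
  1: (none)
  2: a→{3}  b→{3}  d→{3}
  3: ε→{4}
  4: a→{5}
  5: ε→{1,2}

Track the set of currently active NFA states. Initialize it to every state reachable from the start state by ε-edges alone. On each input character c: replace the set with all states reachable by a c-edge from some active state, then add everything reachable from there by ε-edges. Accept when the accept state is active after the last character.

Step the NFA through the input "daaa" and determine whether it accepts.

initial (ε-close {0}): {0,2}
'd' @ 1: {3,4}
'a' @ 2: {1,2,5}  [accepting]
'a' @ 3: {3,4}
'a' @ 4: {1,2,5}  [accepting]
end set {1,2,5} — state 1 in

Answer: ACCEPT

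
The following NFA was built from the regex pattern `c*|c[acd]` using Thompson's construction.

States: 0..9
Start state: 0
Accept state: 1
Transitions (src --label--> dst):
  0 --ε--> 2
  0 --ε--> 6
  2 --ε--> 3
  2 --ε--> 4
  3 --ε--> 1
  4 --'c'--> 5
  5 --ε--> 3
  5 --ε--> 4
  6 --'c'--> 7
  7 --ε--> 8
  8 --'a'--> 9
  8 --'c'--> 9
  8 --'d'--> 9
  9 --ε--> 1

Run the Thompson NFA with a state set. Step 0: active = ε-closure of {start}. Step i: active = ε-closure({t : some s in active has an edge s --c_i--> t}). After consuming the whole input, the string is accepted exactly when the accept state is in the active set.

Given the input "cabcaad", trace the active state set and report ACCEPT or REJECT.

start: ε-closure({0}) = {0,1,2,3,4,6}
'c' @ 1: {1,3,4,5,7,8}  [accepting]
'a' @ 2: {1,9}  [accepting]
'b' @ 3: {}  — state set empty
rest 'caad' ignored (set empty)
end set {} — state 1 not in

Answer: REJECT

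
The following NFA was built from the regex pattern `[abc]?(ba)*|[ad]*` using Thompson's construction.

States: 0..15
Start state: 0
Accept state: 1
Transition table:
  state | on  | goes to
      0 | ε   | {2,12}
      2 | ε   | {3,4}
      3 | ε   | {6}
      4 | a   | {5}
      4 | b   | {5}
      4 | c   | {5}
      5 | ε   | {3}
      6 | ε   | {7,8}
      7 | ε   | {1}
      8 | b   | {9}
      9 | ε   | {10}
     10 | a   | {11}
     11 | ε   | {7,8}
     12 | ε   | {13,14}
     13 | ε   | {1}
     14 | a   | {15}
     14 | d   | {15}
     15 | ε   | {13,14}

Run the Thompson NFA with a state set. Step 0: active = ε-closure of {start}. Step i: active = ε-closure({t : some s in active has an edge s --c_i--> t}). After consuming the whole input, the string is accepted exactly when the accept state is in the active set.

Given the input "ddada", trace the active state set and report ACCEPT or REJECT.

Answer: ACCEPT

Trace:
initial (ε-close {0}): {0,1,2,3,4,6,7,8,12,13,14}
'd' @ 1: {1,13,14,15}  ✓accept
'd' @ 2: {1,13,14,15}  ✓accept
'a' @ 3: {1,13,14,15}  ✓accept
'd' @ 4: {1,13,14,15}  ✓accept
'a' @ 5: {1,13,14,15}  ✓accept
after full input: {1,13,14,15}  (accept=1 in)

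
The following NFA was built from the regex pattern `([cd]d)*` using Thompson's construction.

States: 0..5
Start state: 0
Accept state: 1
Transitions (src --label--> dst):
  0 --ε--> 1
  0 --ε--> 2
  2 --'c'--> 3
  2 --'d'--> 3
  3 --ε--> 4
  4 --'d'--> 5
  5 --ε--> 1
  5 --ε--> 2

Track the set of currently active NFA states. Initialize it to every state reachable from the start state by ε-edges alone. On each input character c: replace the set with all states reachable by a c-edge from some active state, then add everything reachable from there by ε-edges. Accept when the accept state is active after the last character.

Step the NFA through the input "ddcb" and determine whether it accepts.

S₀ = ε-closure({0}) = {0,1,2}
'd' @ 1: {3,4}
'd' @ 2: {1,2,5}  ✓accept
'c' @ 3: {3,4}
'b' @ 4: {}  — state set empty
final: {}; accept 1 not in set

Answer: REJECT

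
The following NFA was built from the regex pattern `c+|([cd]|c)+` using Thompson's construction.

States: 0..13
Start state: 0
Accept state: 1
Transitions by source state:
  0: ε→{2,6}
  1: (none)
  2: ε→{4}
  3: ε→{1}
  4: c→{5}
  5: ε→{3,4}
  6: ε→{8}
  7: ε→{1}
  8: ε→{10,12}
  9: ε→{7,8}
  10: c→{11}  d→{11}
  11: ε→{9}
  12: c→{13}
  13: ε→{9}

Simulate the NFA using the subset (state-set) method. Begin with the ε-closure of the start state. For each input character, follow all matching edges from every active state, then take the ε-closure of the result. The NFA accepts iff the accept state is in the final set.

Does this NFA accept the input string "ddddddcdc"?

Answer: ACCEPT

Derivation:
initial (ε-close {0}): {0,2,4,6,8,10,12}
'd' @ 1: {1,7,8,9,10,11,12}  (accept∈set)
'd' @ 2: {1,7,8,9,10,11,12}  (accept∈set)
'd' @ 3: {1,7,8,9,10,11,12}  (accept∈set)
'd' @ 4: {1,7,8,9,10,11,12}  (accept∈set)
'd' @ 5: {1,7,8,9,10,11,12}  (accept∈set)
'd' @ 6: {1,7,8,9,10,11,12}  (accept∈set)
'c' @ 7: {1,7,8,9,10,11,12,13}  (accept∈set)
'd' @ 8: {1,7,8,9,10,11,12}  (accept∈set)
'c' @ 9: {1,7,8,9,10,11,12,13}  (accept∈set)
final: {1,7,8,9,10,11,12,13}; accept 1 in set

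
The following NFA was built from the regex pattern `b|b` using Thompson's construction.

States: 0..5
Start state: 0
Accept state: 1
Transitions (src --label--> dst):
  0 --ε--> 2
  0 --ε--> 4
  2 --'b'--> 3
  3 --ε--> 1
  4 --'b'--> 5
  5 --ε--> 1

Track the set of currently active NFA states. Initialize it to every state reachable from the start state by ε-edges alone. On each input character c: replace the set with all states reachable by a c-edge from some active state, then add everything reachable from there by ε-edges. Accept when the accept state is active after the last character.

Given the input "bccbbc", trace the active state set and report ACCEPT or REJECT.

S₀ = ε-closure({0}) = {0,2,4}
'b' @ 1: {1,3,5}  [accepting]
'c' @ 2: {}  — no active states
rest 'cbbc' ignored (set empty)
after full input: {}  (accept=1 not in)

Answer: REJECT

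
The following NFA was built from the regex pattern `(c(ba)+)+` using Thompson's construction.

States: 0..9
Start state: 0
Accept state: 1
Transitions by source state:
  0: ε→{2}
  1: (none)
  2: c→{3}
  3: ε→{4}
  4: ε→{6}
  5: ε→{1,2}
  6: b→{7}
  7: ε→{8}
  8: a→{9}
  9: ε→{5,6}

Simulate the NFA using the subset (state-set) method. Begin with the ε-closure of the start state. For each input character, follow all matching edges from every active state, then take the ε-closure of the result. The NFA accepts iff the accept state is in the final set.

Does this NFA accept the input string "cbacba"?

start: ε-closure({0}) = {0,2}
'c' @ 1: {3,4,6}
'b' @ 2: {7,8}
'a' @ 3: {1,2,5,6,9}  (accept∈set)
'c' @ 4: {3,4,6}
'b' @ 5: {7,8}
'a' @ 6: {1,2,5,6,9}  (accept∈set)
final: {1,2,5,6,9}; accept 1 in set

Answer: ACCEPT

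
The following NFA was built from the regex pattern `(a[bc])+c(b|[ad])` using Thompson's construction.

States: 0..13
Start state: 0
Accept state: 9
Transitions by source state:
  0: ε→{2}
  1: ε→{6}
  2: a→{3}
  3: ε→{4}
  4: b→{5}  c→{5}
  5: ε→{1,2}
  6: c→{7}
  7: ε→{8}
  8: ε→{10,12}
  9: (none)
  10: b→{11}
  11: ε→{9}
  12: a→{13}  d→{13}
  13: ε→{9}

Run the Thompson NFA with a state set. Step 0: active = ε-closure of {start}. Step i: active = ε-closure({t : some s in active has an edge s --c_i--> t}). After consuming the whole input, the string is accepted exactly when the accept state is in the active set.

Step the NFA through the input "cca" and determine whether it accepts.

initial (ε-close {0}): {0,2}
'c' @ 1: {}  — no active states
rest 'ca' ignored (set empty)
end set {} — state 9 not in

Answer: REJECT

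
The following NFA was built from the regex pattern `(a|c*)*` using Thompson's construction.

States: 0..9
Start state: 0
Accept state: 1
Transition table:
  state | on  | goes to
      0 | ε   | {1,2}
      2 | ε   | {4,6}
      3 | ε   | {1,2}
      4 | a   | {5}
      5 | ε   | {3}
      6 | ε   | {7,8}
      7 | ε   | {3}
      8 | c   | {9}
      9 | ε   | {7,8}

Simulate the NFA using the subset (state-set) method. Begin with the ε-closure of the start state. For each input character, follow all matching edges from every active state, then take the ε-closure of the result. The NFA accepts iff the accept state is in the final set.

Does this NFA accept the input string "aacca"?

Answer: ACCEPT

Trace:
start: ε-closure({0}) = {0,1,2,3,4,6,7,8}
'a' @ 1: {1,2,3,4,5,6,7,8}  (accept∈set)
'a' @ 2: {1,2,3,4,5,6,7,8}  (accept∈set)
'c' @ 3: {1,2,3,4,6,7,8,9}  (accept∈set)
'c' @ 4: {1,2,3,4,6,7,8,9}  (accept∈set)
'a' @ 5: {1,2,3,4,5,6,7,8}  (accept∈set)
end set {1,2,3,4,5,6,7,8} — state 1 in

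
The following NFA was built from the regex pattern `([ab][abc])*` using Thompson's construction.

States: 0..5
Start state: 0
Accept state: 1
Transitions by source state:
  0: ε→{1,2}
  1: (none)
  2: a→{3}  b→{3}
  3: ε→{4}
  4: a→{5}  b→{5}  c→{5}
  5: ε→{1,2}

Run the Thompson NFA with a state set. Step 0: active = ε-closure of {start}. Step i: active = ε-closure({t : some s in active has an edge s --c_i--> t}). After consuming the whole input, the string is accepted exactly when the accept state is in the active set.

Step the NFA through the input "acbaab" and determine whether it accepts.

Answer: ACCEPT

Trace:
S₀ = ε-closure({0}) = {0,1,2}
'a' @ 1: {3,4}
'c' @ 2: {1,2,5}  ✓accept
'b' @ 3: {3,4}
'a' @ 4: {1,2,5}  ✓accept
'a' @ 5: {3,4}
'b' @ 6: {1,2,5}  ✓accept
end set {1,2,5} — state 1 in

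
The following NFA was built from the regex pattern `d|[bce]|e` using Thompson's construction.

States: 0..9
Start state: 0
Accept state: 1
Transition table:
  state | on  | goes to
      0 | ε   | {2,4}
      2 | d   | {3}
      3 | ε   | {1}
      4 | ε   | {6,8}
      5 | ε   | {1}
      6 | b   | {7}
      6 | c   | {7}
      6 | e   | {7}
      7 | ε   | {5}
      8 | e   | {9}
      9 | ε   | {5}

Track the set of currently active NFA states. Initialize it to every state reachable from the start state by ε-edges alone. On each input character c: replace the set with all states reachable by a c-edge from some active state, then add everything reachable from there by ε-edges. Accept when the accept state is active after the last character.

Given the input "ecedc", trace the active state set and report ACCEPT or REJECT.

initial (ε-close {0}): {0,2,4,6,8}
'e' @ 1: {1,5,7,9}  [accepting]
'c' @ 2: {}  — state set empty
rest 'edc' ignored (set empty)
after full input: {}  (accept=1 not in)

Answer: REJECT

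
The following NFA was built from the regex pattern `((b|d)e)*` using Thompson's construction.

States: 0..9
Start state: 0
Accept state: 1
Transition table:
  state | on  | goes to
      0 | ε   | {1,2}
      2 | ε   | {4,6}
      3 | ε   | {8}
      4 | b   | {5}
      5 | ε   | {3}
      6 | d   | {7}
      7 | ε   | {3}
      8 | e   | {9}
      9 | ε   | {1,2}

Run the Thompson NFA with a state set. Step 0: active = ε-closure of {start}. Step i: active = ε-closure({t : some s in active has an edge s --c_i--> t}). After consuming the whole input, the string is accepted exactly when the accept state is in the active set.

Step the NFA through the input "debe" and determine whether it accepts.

Answer: ACCEPT

Trace:
S₀ = ε-closure({0}) = {0,1,2,4,6}
'd' @ 1: {3,7,8}
'e' @ 2: {1,2,4,6,9}  (accept∈set)
'b' @ 3: {3,5,8}
'e' @ 4: {1,2,4,6,9}  (accept∈set)
final: {1,2,4,6,9}; accept 1 in set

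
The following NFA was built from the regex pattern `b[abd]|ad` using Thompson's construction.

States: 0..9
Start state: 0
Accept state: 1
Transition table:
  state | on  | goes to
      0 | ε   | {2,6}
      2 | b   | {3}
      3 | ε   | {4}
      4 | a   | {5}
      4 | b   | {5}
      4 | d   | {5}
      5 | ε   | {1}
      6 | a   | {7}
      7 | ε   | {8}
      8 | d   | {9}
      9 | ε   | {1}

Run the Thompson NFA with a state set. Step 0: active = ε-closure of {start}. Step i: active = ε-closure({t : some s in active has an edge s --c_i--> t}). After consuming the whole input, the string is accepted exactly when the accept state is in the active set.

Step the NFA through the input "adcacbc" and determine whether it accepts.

start: ε-closure({0}) = {0,2,6}
'a' @ 1: {7,8}
'd' @ 2: {1,9}  ✓accept
'c' @ 3: {}  — dead — no transitions
rest 'acbc' ignored (set empty)
final: {}; accept 1 not in set

Answer: REJECT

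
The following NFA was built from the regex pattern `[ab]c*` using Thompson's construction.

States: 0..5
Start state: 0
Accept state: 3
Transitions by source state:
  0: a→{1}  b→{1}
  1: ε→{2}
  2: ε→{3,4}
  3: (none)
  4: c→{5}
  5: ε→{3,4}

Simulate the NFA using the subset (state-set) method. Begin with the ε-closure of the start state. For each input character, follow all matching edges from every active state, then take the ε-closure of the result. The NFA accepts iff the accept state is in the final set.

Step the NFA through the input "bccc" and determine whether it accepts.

initial (ε-close {0}): {0}
'b' @ 1: {1,2,3,4}  [accepting]
'c' @ 2: {3,4,5}  [accepting]
'c' @ 3: {3,4,5}  [accepting]
'c' @ 4: {3,4,5}  [accepting]
after full input: {3,4,5}  (accept=3 in)

Answer: ACCEPT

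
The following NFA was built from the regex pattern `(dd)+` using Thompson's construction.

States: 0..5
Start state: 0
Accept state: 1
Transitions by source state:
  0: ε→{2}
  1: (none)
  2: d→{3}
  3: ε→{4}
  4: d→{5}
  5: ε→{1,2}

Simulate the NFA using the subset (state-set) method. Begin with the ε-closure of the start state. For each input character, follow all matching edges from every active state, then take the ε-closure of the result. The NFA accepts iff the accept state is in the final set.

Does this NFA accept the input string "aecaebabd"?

Answer: REJECT

Derivation:
initial (ε-close {0}): {0,2}
'a' @ 1: {}  — no active states
rest 'ecaebabd' ignored (set empty)
after full input: {}  (accept=1 not in)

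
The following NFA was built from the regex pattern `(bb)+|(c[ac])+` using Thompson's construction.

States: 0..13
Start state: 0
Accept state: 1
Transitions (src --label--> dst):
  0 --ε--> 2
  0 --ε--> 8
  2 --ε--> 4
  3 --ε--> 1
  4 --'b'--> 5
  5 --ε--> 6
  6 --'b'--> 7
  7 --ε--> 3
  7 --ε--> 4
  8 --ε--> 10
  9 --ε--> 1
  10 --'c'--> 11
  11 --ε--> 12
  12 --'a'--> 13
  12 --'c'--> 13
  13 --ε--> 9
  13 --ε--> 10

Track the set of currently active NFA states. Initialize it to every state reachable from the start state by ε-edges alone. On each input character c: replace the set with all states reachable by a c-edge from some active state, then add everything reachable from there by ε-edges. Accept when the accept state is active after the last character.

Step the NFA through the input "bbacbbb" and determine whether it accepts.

Answer: REJECT

Derivation:
initial (ε-close {0}): {0,2,4,8,10}
'b' @ 1: {5,6}
'b' @ 2: {1,3,4,7}  (accept∈set)
'a' @ 3: {}  — dead — no transitions
rest 'cbbb' ignored (set empty)
final: {}; accept 1 not in set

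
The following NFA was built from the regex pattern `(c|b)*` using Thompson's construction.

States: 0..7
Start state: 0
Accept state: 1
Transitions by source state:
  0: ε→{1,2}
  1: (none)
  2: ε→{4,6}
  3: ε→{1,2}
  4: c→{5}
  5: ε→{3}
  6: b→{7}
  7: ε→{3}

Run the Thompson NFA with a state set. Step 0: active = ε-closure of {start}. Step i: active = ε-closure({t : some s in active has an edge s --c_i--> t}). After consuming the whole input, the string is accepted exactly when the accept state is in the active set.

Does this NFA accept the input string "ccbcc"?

Answer: ACCEPT

Steps:
start: ε-closure({0}) = {0,1,2,4,6}
'c' @ 1: {1,2,3,4,5,6}  (accept∈set)
'c' @ 2: {1,2,3,4,5,6}  (accept∈set)
'b' @ 3: {1,2,3,4,6,7}  (accept∈set)
'c' @ 4: {1,2,3,4,5,6}  (accept∈set)
'c' @ 5: {1,2,3,4,5,6}  (accept∈set)
end set {1,2,3,4,5,6} — state 1 in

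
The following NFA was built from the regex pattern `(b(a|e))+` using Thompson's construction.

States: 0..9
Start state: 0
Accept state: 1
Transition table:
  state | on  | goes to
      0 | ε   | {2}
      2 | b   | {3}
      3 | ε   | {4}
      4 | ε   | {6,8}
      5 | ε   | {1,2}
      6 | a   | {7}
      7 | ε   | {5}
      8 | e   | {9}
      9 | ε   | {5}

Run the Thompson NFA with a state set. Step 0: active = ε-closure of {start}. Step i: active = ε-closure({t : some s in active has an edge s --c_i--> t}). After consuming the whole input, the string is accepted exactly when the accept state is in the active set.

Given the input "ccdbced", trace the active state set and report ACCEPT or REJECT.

Answer: REJECT

Steps:
start: ε-closure({0}) = {0,2}
'c' @ 1: {}  — state set empty
rest 'cdbced' ignored (set empty)
end set {} — state 1 not in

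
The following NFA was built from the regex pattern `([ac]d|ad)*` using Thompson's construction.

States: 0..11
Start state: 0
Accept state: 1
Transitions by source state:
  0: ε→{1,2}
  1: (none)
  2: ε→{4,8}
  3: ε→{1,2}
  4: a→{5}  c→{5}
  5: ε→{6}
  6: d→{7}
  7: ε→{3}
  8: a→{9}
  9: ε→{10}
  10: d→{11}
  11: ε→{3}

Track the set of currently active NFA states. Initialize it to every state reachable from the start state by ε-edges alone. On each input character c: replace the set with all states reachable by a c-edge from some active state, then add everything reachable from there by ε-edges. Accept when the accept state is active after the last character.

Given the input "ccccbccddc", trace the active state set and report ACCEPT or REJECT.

Answer: REJECT

Steps:
start: ε-closure({0}) = {0,1,2,4,8}
'c' @ 1: {5,6}
'c' @ 2: {}  — no active states
rest 'ccbccddc' ignored (set empty)
after full input: {}  (accept=1 not in)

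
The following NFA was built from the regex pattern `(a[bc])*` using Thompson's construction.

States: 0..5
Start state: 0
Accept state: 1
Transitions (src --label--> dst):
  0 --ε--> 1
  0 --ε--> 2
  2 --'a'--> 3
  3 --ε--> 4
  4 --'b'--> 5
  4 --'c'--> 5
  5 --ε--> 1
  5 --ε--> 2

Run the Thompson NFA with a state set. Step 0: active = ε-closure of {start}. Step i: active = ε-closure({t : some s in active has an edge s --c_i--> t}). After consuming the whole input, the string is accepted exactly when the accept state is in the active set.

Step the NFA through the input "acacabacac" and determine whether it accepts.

initial (ε-close {0}): {0,1,2}
'a' @ 1: {3,4}
'c' @ 2: {1,2,5}  ✓accept
'a' @ 3: {3,4}
'c' @ 4: {1,2,5}  ✓accept
'a' @ 5: {3,4}
'b' @ 6: {1,2,5}  ✓accept
'a' @ 7: {3,4}
'c' @ 8: {1,2,5}  ✓accept
'a' @ 9: {3,4}
'c' @ 10: {1,2,5}  ✓accept
after full input: {1,2,5}  (accept=1 in)

Answer: ACCEPT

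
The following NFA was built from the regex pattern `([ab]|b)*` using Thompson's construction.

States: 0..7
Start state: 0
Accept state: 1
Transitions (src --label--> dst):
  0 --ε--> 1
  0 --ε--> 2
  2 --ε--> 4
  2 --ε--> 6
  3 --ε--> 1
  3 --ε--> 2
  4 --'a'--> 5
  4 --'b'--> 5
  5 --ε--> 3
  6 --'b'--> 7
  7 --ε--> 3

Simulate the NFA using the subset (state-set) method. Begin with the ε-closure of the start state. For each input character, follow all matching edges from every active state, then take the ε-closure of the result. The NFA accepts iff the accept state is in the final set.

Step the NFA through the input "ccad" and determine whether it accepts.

start: ε-closure({0}) = {0,1,2,4,6}
'c' @ 1: {}  — dead — no transitions
rest 'cad' ignored (set empty)
end set {} — state 1 not in

Answer: REJECT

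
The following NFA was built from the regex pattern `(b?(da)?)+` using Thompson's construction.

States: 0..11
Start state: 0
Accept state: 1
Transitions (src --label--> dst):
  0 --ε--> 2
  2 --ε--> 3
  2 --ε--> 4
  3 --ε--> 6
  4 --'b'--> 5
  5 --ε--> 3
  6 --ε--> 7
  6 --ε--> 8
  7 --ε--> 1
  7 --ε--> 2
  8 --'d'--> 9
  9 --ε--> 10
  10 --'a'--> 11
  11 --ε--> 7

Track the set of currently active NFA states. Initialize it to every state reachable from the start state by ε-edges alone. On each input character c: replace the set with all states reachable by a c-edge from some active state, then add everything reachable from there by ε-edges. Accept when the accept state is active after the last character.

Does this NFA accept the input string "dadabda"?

Answer: ACCEPT

Steps:
start: ε-closure({0}) = {0,1,2,3,4,6,7,8}
'd' @ 1: {9,10}
'a' @ 2: {1,2,3,4,6,7,8,11}  ✓accept
'd' @ 3: {9,10}
'a' @ 4: {1,2,3,4,6,7,8,11}  ✓accept
'b' @ 5: {1,2,3,4,5,6,7,8}  ✓accept
'd' @ 6: {9,10}
'a' @ 7: {1,2,3,4,6,7,8,11}  ✓accept
end set {1,2,3,4,6,7,8,11} — state 1 in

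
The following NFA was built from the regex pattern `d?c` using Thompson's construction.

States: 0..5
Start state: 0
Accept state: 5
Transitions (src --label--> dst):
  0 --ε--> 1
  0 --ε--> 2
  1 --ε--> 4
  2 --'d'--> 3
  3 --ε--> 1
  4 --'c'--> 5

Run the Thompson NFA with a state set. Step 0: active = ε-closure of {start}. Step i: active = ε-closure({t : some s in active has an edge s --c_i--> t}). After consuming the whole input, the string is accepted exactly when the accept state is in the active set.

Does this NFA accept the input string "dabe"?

Answer: REJECT

Trace:
S₀ = ε-closure({0}) = {0,1,2,4}
'd' @ 1: {1,3,4}
'a' @ 2: {}  — dead — no transitions
rest 'be' ignored (set empty)
final: {}; accept 5 not in set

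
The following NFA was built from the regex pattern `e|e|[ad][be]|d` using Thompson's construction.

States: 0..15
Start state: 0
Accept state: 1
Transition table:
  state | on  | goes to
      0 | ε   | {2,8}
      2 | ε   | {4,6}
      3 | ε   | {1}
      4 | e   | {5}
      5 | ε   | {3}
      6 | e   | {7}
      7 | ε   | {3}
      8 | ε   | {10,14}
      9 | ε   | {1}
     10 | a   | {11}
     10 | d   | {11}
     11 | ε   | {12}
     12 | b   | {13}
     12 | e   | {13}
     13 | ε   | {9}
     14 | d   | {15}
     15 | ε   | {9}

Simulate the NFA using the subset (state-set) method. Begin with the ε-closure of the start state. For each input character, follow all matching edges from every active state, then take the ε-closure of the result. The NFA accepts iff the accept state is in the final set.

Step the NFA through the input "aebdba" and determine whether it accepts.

Answer: REJECT

Derivation:
start: ε-closure({0}) = {0,2,4,6,8,10,14}
'a' @ 1: {11,12}
'e' @ 2: {1,9,13}  (accept∈set)
'b' @ 3: {}  — dead — no transitions
rest 'dba' ignored (set empty)
after full input: {}  (accept=1 not in)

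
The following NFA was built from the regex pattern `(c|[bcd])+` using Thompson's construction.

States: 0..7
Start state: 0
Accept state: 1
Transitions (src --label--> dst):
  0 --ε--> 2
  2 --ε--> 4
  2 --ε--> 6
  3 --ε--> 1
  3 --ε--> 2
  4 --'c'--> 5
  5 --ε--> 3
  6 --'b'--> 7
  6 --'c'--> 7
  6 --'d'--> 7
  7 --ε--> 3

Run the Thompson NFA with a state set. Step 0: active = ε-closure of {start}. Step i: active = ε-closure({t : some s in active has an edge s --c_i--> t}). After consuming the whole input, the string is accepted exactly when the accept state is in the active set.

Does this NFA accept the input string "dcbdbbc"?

Answer: ACCEPT

Trace:
S₀ = ε-closure({0}) = {0,2,4,6}
'd' @ 1: {1,2,3,4,6,7}  [accepting]
'c' @ 2: {1,2,3,4,5,6,7}  [accepting]
'b' @ 3: {1,2,3,4,6,7}  [accepting]
'd' @ 4: {1,2,3,4,6,7}  [accepting]
'b' @ 5: {1,2,3,4,6,7}  [accepting]
'b' @ 6: {1,2,3,4,6,7}  [accepting]
'c' @ 7: {1,2,3,4,5,6,7}  [accepting]
after full input: {1,2,3,4,5,6,7}  (accept=1 in)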